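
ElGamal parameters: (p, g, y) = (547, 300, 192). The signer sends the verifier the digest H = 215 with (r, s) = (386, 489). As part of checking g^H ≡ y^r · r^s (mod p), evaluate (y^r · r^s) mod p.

270

192^386 mod 547 = 52
386^489 mod 547 = 447
y^r · r^s ≡ 52·447 = 23244 ≡ 270 (mod 547)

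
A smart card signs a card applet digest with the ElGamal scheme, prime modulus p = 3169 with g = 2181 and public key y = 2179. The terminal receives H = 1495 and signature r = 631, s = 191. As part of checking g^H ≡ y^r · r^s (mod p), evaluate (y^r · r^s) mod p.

2179^631 mod 3169 = 2581
631^191 mod 3169 = 464
y^r · r^s ≡ 2581·464 = 1197584 ≡ 2871 (mod 3169)

2871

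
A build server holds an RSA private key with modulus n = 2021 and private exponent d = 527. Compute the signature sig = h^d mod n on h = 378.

435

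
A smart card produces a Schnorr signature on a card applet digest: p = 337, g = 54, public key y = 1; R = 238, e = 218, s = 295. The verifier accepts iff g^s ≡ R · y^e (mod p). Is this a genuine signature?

forged

g^s mod p:
54^2 = 2916 ≡ 220
54^4 ≡ 220^2 = 48400 ≡ 209
54^8 ≡ 209^2 = 43681 ≡ 208
54^16 ≡ 208^2 = 43264 ≡ 128
54^32 ≡ 128^2 = 16384 ≡ 208
54^64 ≡ 208^2 = 43264 ≡ 128
54^128 ≡ 128^2 = 16384 ≡ 208
54^256 ≡ 208^2 = 43264 ≡ 128
295 = 256 + 32 + 4 + 2 + 1, so 54^295 ≡ 128·208·209·220·54 ≡ 241 (mod 337)
R · y^e mod p:
1^2 = 1
1^4 ≡ 1^2 = 1
1^8 ≡ 1^2 = 1
1^16 ≡ 1^2 = 1
1^32 ≡ 1^2 = 1
1^64 ≡ 1^2 = 1
1^128 ≡ 1^2 = 1
218 = 128 + 64 + 16 + 8 + 2, so 1^218 ≡ 1·1·1·1·1 ≡ 1 (mod 337)
238·1 = 238 ≡ 238 (mod 337)
241 ≠ 238; the check fails.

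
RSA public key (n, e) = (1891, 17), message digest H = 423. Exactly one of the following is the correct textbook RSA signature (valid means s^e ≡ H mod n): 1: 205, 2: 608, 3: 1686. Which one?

1

Candidate 1: Squares mod 1891: 205^1≡205, 205^2≡423, 205^4≡1175, 205^8≡195, 205^16≡205; 17 = 16 + 1, so 205^17 ≡ 205·205 ≡ 423 (mod 1891)
  → matches H = 423
Candidate 2: Squares mod 1891: 608^1≡608, 608^2≡919, 608^4≡1175, 608^8≡195, 608^16≡205; 17 = 16 + 1, so 608^17 ≡ 205·608 ≡ 1725 (mod 1891)
Candidate 3: Squares mod 1891: 1686^1≡1686, 1686^2≡423, 1686^4≡1175, 1686^8≡195, 1686^16≡205; 17 = 16 + 1, so 1686^17 ≡ 205·1686 ≡ 1468 (mod 1891)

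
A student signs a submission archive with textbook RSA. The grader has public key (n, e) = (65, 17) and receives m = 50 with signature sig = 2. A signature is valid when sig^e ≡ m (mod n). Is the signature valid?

invalid

Squares mod 65: sig^1≡2, sig^2≡4, sig^4≡16, sig^8≡61, sig^16≡16
17 = 16 + 1, so sig^17 ≡ 16·2 ≡ 32 (mod 65)
The recovered value 32 does not match the digest 50.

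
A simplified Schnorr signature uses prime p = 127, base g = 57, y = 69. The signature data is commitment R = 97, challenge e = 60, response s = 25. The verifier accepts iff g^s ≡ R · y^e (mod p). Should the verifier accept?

accept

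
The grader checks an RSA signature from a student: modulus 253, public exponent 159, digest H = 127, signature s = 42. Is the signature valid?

s^2 ≡ 42^2 = 1764 ≡ 246
s^4 ≡ 246^2 = 60516 ≡ 49
s^8 ≡ 49^2 = 2401 ≡ 124
s^16 ≡ 124^2 = 15376 ≡ 196
s^32 ≡ 196^2 = 38416 ≡ 213
s^64 ≡ 213^2 = 45369 ≡ 82
s^128 ≡ 82^2 = 6724 ≡ 146
159 = 128 + 16 + 8 + 4 + 2 + 1, so s^159 ≡ 146·196·124·49·246·42 ≡ 126 (mod 253)
The recovered value 126 does not match the digest 127.

invalid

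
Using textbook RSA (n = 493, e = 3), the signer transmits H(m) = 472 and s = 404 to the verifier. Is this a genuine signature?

s^2 ≡ 404^2 = 163216 ≡ 33
3 = 2 + 1, so s^3 ≡ 33·404 ≡ 21 (mod 493)
21 ≠ 472, so verification fails.

forged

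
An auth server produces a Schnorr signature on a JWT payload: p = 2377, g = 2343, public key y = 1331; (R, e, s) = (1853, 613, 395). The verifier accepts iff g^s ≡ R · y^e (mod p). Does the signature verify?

does not verify

g^s mod p:
2343^2 = 5489649 ≡ 1156
2343^4 ≡ 1156^2 = 1336336 ≡ 462
2343^8 ≡ 462^2 = 213444 ≡ 1891
2343^16 ≡ 1891^2 = 3575881 ≡ 873
2343^32 ≡ 873^2 = 762129 ≡ 1489
2343^64 ≡ 1489^2 = 2217121 ≡ 1757
2343^128 ≡ 1757^2 = 3087049 ≡ 1703
2343^256 ≡ 1703^2 = 2900209 ≡ 269
395 = 256 + 128 + 8 + 2 + 1, so 2343^395 ≡ 269·1703·1891·1156·2343 ≡ 1608 (mod 2377)
R · y^e mod p:
1331^2 = 1771561 ≡ 696
1331^4 ≡ 696^2 = 484416 ≡ 1885
1331^8 ≡ 1885^2 = 3553225 ≡ 1987
1331^16 ≡ 1987^2 = 3948169 ≡ 2349
1331^32 ≡ 2349^2 = 5517801 ≡ 784
1331^64 ≡ 784^2 = 614656 ≡ 1390
1331^128 ≡ 1390^2 = 1932100 ≡ 1976
1331^256 ≡ 1976^2 = 3904576 ≡ 1542
1331^512 ≡ 1542^2 = 2377764 ≡ 764
613 = 512 + 64 + 32 + 4 + 1, so 1331^613 ≡ 764·1390·784·1885·1331 ≡ 1673 (mod 2377)
1853·1673 = 3100069 ≡ 461 (mod 2377)
1608 ≠ 461; the check fails.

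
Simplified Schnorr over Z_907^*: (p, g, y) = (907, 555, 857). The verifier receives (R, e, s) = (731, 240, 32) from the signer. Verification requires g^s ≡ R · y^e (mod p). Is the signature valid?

invalid

g^s mod p:
555^2 = 308025 ≡ 552
555^4 ≡ 552^2 = 304704 ≡ 859
555^8 ≡ 859^2 = 737881 ≡ 490
555^16 ≡ 490^2 = 240100 ≡ 652
555^32 ≡ 652^2 = 425104 ≡ 628
R · y^e mod p:
857^2 = 734449 ≡ 686
857^4 ≡ 686^2 = 470596 ≡ 770
857^8 ≡ 770^2 = 592900 ≡ 629
857^16 ≡ 629^2 = 395641 ≡ 189
857^32 ≡ 189^2 = 35721 ≡ 348
857^64 ≡ 348^2 = 121104 ≡ 473
857^128 ≡ 473^2 = 223729 ≡ 607
240 = 128 + 64 + 32 + 16, so 857^240 ≡ 607·473·348·189 ≡ 433 (mod 907)
731·433 = 316523 ≡ 887 (mod 907)
628 ≠ 887; the check fails.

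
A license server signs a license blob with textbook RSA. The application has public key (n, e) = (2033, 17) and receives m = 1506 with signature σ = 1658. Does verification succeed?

Squares mod 2033: σ^1≡1658, σ^2≡348, σ^4≡1157, σ^8≡935, σ^16≡35
17 = 16 + 1, so σ^17 ≡ 35·1658 ≡ 1106 (mod 2033)
1106 ≠ 1506, so verification fails.

fails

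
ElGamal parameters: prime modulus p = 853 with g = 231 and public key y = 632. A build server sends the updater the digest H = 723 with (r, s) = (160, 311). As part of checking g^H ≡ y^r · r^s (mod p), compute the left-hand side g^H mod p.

83

231^2 = 53361 ≡ 475
231^4 ≡ 475^2 = 225625 ≡ 433
231^8 ≡ 433^2 = 187489 ≡ 682
231^16 ≡ 682^2 = 465124 ≡ 239
231^32 ≡ 239^2 = 57121 ≡ 823
231^64 ≡ 823^2 = 677329 ≡ 47
231^128 ≡ 47^2 = 2209 ≡ 503
231^256 ≡ 503^2 = 253009 ≡ 521
231^512 ≡ 521^2 = 271441 ≡ 187
723 = 512 + 128 + 64 + 16 + 2 + 1, so 231^723 ≡ 187·503·47·239·475·231 ≡ 83 (mod 853)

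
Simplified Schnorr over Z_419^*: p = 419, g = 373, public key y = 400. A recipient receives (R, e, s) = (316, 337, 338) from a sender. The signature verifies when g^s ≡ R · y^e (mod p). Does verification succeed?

fails

g^s mod p:
373^2 = 139129 ≡ 21
373^4 ≡ 21^2 = 441 ≡ 22
373^8 ≡ 22^2 = 484 ≡ 65
373^16 ≡ 65^2 = 4225 ≡ 35
373^32 ≡ 35^2 = 1225 ≡ 387
373^64 ≡ 387^2 = 149769 ≡ 186
373^128 ≡ 186^2 = 34596 ≡ 238
373^256 ≡ 238^2 = 56644 ≡ 79
338 = 256 + 64 + 16 + 2, so 373^338 ≡ 79·186·35·21 ≡ 365 (mod 419)
R · y^e mod p:
400^2 = 160000 ≡ 361
400^4 ≡ 361^2 = 130321 ≡ 12
400^8 ≡ 12^2 = 144
400^16 ≡ 144^2 = 20736 ≡ 205
400^32 ≡ 205^2 = 42025 ≡ 125
400^64 ≡ 125^2 = 15625 ≡ 122
400^128 ≡ 122^2 = 14884 ≡ 219
400^256 ≡ 219^2 = 47961 ≡ 195
337 = 256 + 64 + 16 + 1, so 400^337 ≡ 195·122·205·400 ≡ 219 (mod 419)
316·219 = 69204 ≡ 69 (mod 419)
365 ≠ 69; the check fails.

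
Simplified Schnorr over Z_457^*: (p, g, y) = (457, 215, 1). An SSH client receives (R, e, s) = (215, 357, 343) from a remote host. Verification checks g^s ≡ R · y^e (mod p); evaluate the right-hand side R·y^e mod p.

215

1^2 = 1
1^4 ≡ 1^2 = 1
1^8 ≡ 1^2 = 1
1^16 ≡ 1^2 = 1
1^32 ≡ 1^2 = 1
1^64 ≡ 1^2 = 1
1^128 ≡ 1^2 = 1
1^256 ≡ 1^2 = 1
357 = 256 + 64 + 32 + 4 + 1, so 1^357 ≡ 1·1·1·1·1 ≡ 1 (mod 457)
R · y^e ≡ 215·1 = 215 ≡ 215 (mod 457)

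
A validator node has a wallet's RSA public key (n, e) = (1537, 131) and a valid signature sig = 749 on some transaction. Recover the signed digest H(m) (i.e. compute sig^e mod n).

sig^2 ≡ 749^2 = 561001 ≡ 1533
sig^4 ≡ 1533^2 = 2350089 ≡ 16
sig^8 ≡ 16^2 = 256
sig^16 ≡ 256^2 = 65536 ≡ 982
sig^32 ≡ 982^2 = 964324 ≡ 625
sig^64 ≡ 625^2 = 390625 ≡ 227
sig^128 ≡ 227^2 = 51529 ≡ 808
131 = 128 + 2 + 1, so sig^131 ≡ 808·1533·749 ≡ 7 (mod 1537)

7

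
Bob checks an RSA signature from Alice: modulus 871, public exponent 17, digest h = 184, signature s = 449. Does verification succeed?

s^2 ≡ 449^2 = 201601 ≡ 400
s^4 ≡ 400^2 = 160000 ≡ 607
s^8 ≡ 607^2 = 368449 ≡ 16
s^16 ≡ 16^2 = 256
17 = 16 + 1, so s^17 ≡ 256·449 ≡ 843 (mod 871)
The recovered value 843 does not match the digest 184.

fails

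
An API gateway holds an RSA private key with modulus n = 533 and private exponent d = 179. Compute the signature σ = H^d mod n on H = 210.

33

H^2 ≡ 210^2 = 44100 ≡ 394
H^4 ≡ 394^2 = 155236 ≡ 133
H^8 ≡ 133^2 = 17689 ≡ 100
H^16 ≡ 100^2 = 10000 ≡ 406
H^32 ≡ 406^2 = 164836 ≡ 139
H^64 ≡ 139^2 = 19321 ≡ 133
H^128 ≡ 133^2 = 17689 ≡ 100
179 = 128 + 32 + 16 + 2 + 1, so H^179 ≡ 100·139·406·394·210 ≡ 33 (mod 533)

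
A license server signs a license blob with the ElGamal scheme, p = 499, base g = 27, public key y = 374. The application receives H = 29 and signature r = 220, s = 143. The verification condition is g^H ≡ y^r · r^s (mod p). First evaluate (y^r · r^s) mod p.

418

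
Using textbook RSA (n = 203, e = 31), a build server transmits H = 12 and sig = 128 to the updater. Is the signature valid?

invalid

sig^2 ≡ 128^2 = 16384 ≡ 144
sig^4 ≡ 144^2 = 20736 ≡ 30
sig^8 ≡ 30^2 = 900 ≡ 88
sig^16 ≡ 88^2 = 7744 ≡ 30
31 = 16 + 8 + 4 + 2 + 1, so sig^31 ≡ 30·88·30·144·128 ≡ 191 (mod 203)
The recovered value 191 does not match the digest 12.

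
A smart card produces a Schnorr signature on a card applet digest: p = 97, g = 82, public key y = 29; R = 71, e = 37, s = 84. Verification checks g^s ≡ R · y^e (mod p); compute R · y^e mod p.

29^2 = 841 ≡ 65
29^4 ≡ 65^2 = 4225 ≡ 54
29^8 ≡ 54^2 = 2916 ≡ 6
29^16 ≡ 6^2 = 36
29^32 ≡ 36^2 = 1296 ≡ 35
37 = 32 + 4 + 1, so 29^37 ≡ 35·54·29 ≡ 5 (mod 97)
R · y^e ≡ 71·5 = 355 ≡ 64 (mod 97)

64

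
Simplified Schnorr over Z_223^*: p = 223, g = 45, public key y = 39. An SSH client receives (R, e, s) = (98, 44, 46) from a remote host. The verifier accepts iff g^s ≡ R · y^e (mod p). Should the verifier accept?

reject

g^s mod p:
45^2 = 2025 ≡ 18
45^4 ≡ 18^2 = 324 ≡ 101
45^8 ≡ 101^2 = 10201 ≡ 166
45^16 ≡ 166^2 = 27556 ≡ 127
45^32 ≡ 127^2 = 16129 ≡ 73
46 = 32 + 8 + 4 + 2, so 45^46 ≡ 73·166·101·18 ≡ 131 (mod 223)
R · y^e mod p:
39^2 = 1521 ≡ 183
39^4 ≡ 183^2 = 33489 ≡ 39
39^8 ≡ 39^2 = 1521 ≡ 183
39^16 ≡ 183^2 = 33489 ≡ 39
39^32 ≡ 39^2 = 1521 ≡ 183
44 = 32 + 8 + 4, so 39^44 ≡ 183·183·39 ≡ 183 (mod 223)
98·183 = 17934 ≡ 94 (mod 223)
131 ≠ 94; the check fails.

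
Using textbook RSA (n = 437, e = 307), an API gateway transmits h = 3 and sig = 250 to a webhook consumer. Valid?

sig^307 mod 437 = 383
383 ≠ 3, so verification fails.

no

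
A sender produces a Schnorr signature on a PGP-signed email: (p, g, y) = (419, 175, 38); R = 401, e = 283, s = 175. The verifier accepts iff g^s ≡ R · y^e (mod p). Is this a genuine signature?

genuine

g^s mod p:
175^2 = 30625 ≡ 38
175^4 ≡ 38^2 = 1444 ≡ 187
175^8 ≡ 187^2 = 34969 ≡ 192
175^16 ≡ 192^2 = 36864 ≡ 411
175^32 ≡ 411^2 = 168921 ≡ 64
175^64 ≡ 64^2 = 4096 ≡ 325
175^128 ≡ 325^2 = 105625 ≡ 37
175 = 128 + 32 + 8 + 4 + 2 + 1, so 175^175 ≡ 37·64·192·187·38·175 ≡ 373 (mod 419)
R · y^e mod p:
38^2 = 1444 ≡ 187
38^4 ≡ 187^2 = 34969 ≡ 192
38^8 ≡ 192^2 = 36864 ≡ 411
38^16 ≡ 411^2 = 168921 ≡ 64
38^32 ≡ 64^2 = 4096 ≡ 325
38^64 ≡ 325^2 = 105625 ≡ 37
38^128 ≡ 37^2 = 1369 ≡ 112
38^256 ≡ 112^2 = 12544 ≡ 393
283 = 256 + 16 + 8 + 2 + 1, so 38^283 ≡ 393·64·411·187·38 ≡ 375 (mod 419)
401·375 = 150375 ≡ 373 (mod 419)
373 ≡ 373 (mod 419); signature holds.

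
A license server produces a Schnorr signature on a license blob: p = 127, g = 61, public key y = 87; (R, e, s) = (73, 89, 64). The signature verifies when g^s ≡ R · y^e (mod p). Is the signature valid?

g^s mod p:
61^64 mod 127 = 61
R · y^e mod p:
87^89 mod 127 = 100
73·100 = 7300 ≡ 61 (mod 127)
61 ≡ 61 (mod 127); signature holds.

valid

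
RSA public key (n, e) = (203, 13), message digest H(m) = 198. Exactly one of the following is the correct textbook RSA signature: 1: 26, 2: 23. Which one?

2

Candidate 1: 26^2 = 676 ≡ 67; 26^4 ≡ 67^2 = 4489 ≡ 23; 26^8 ≡ 23^2 = 529 ≡ 123; 13 = 8 + 4 + 1, so 26^13 ≡ 123·23·26 ≡ 68 (mod 203)
Candidate 2: 23^2 = 529 ≡ 123; 23^4 ≡ 123^2 = 15129 ≡ 107; 23^8 ≡ 107^2 = 11449 ≡ 81; 13 = 8 + 4 + 1, so 23^13 ≡ 81·107·23 ≡ 198 (mod 203)
  → matches H(m) = 198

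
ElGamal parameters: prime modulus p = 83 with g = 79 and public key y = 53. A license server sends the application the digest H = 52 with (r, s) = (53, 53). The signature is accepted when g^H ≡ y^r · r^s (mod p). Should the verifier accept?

Left side g^H mod p:
Squares mod 83: 79^1≡79, 79^2≡16, 79^4≡7, 79^8≡49, 79^16≡77, 79^32≡36
52 = 32 + 16 + 4, so 79^52 ≡ 36·77·7 ≡ 65 (mod 83)
Right side y^r · r^s mod p:
Squares mod 83: 53^1≡53, 53^2≡70, 53^4≡3, 53^8≡9, 53^16≡81, 53^32≡4
53 = 32 + 16 + 4 + 1, so 53^53 ≡ 4·81·3·53 ≡ 56 (mod 83)
Squares mod 83: 53^1≡53, 53^2≡70, 53^4≡3, 53^8≡9, 53^16≡81, 53^32≡4
53 = 32 + 16 + 4 + 1, so 53^53 ≡ 4·81·3·53 ≡ 56 (mod 83)
56·56 = 3136 ≡ 65 (mod 83)
65 ≡ 65 (mod 83), so the signature is genuine.

accept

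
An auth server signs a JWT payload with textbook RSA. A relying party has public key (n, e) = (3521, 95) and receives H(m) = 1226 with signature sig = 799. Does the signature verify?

sig^95 mod 3521 = 1226
1226 = H(m), so the signature checks out.

verifies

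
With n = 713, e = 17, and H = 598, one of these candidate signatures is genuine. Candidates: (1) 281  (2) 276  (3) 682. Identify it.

2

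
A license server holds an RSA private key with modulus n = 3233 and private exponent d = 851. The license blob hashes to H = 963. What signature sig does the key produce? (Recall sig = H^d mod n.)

3064

Squares mod 3233: H^1≡963, H^2≡2731, H^4≡3063, H^8≡3036, H^16≡13, H^32≡169, H^64≡2697, H^128≡2792, H^256≡501, H^512≡2060
851 = 512 + 256 + 64 + 16 + 2 + 1, so H^851 ≡ 2060·501·2697·13·2731·963 ≡ 3064 (mod 3233)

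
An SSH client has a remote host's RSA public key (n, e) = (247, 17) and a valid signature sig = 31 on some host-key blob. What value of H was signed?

122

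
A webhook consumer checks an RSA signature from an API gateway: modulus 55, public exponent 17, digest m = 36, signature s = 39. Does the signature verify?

does not verify

s^2 ≡ 39^2 = 1521 ≡ 36
s^4 ≡ 36^2 = 1296 ≡ 31
s^8 ≡ 31^2 = 961 ≡ 26
s^16 ≡ 26^2 = 676 ≡ 16
17 = 16 + 1, so s^17 ≡ 16·39 ≡ 19 (mod 55)
19 ≠ 36, so verification fails.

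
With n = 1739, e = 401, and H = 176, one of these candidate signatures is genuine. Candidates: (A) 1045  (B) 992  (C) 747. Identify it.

Candidate A: Squares mod 1739: 1045^1≡1045, 1045^2≡1672, 1045^4≡1011, 1045^8≡1328, 1045^16≡238, 1045^32≡996, 1045^64≡786, 1045^128≡451, 1045^256≡1677; 401 = 256 + 128 + 16 + 1, so 1045^401 ≡ 1677·451·238·1045 ≡ 663 (mod 1739)
Candidate B: Squares mod 1739: 992^1≡992, 992^2≡1529, 992^4≡625, 992^8≡1089, 992^16≡1662, 992^32≡712, 992^64≡895, 992^128≡1085, 992^256≡1661; 401 = 256 + 128 + 16 + 1, so 992^401 ≡ 1661·1085·1662·992 ≡ 176 (mod 1739)
  → matches H = 176
Candidate C: Squares mod 1739: 747^1≡747, 747^2≡1529, 747^4≡625, 747^8≡1089, 747^16≡1662, 747^32≡712, 747^64≡895, 747^128≡1085, 747^256≡1661; 401 = 256 + 128 + 16 + 1, so 747^401 ≡ 1661·1085·1662·747 ≡ 1563 (mod 1739)

B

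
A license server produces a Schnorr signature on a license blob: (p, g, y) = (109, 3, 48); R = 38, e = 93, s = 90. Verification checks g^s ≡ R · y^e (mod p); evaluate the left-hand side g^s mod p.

3^90 mod 109 = 63

63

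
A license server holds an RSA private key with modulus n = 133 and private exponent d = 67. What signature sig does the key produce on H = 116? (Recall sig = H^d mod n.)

H^2 ≡ 116^2 = 13456 ≡ 23
H^4 ≡ 23^2 = 529 ≡ 130
H^8 ≡ 130^2 = 16900 ≡ 9
H^16 ≡ 9^2 = 81
H^32 ≡ 81^2 = 6561 ≡ 44
H^64 ≡ 44^2 = 1936 ≡ 74
67 = 64 + 2 + 1, so H^67 ≡ 74·23·116 ≡ 60 (mod 133)

60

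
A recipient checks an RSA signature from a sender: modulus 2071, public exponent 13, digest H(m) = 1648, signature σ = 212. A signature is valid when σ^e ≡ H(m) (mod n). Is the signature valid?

Squares mod 2071: σ^1≡212, σ^2≡1453, σ^4≡860, σ^8≡253
13 = 8 + 4 + 1, so σ^13 ≡ 253·860·212 ≡ 1648 (mod 2071)
Since 1648 equals the digest 1648, verification succeeds.

valid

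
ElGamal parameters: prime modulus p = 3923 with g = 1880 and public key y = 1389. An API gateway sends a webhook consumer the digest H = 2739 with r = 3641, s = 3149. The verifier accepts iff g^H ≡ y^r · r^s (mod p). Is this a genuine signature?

Left side g^H mod p:
1880^2 = 3534400 ≡ 3700
1880^4 ≡ 3700^2 = 13690000 ≡ 2653
1880^8 ≡ 2653^2 = 7038409 ≡ 547
1880^16 ≡ 547^2 = 299209 ≡ 1061
1880^32 ≡ 1061^2 = 1125721 ≡ 3743
1880^64 ≡ 3743^2 = 14010049 ≡ 1016
1880^128 ≡ 1016^2 = 1032256 ≡ 507
1880^256 ≡ 507^2 = 257049 ≡ 2054
1880^512 ≡ 2054^2 = 4218916 ≡ 1691
1880^1024 ≡ 1691^2 = 2859481 ≡ 3537
1880^2048 ≡ 3537^2 = 12510369 ≡ 3845
2739 = 2048 + 512 + 128 + 32 + 16 + 2 + 1, so 1880^2739 ≡ 3845·1691·507·3743·1061·3700·1880 ≡ 539 (mod 3923)
Right side y^r · r^s mod p:
1389^2 = 1929321 ≡ 3128
1389^4 ≡ 3128^2 = 9784384 ≡ 422
1389^8 ≡ 422^2 = 178084 ≡ 1549
1389^16 ≡ 1549^2 = 2399401 ≡ 2448
1389^32 ≡ 2448^2 = 5992704 ≡ 2283
1389^64 ≡ 2283^2 = 5212089 ≡ 2345
1389^128 ≡ 2345^2 = 5499025 ≡ 2902
1389^256 ≡ 2902^2 = 8421604 ≡ 2846
1389^512 ≡ 2846^2 = 8099716 ≡ 2644
1389^1024 ≡ 2644^2 = 6990736 ≡ 3873
1389^2048 ≡ 3873^2 = 15000129 ≡ 2500
3641 = 2048 + 1024 + 512 + 32 + 16 + 8 + 1, so 1389^3641 ≡ 2500·3873·2644·2283·2448·1549·1389 ≡ 1200 (mod 3923)
3641^2 = 13256881 ≡ 1064
3641^4 ≡ 1064^2 = 1132096 ≡ 2272
3641^8 ≡ 2272^2 = 5161984 ≡ 3239
3641^16 ≡ 3239^2 = 10491121 ≡ 1019
3641^32 ≡ 1019^2 = 1038361 ≡ 2689
3641^64 ≡ 2689^2 = 7230721 ≡ 632
3641^128 ≡ 632^2 = 399424 ≡ 3201
3641^256 ≡ 3201^2 = 10246401 ≡ 3448
3641^512 ≡ 3448^2 = 11888704 ≡ 2014
3641^1024 ≡ 2014^2 = 4056196 ≡ 3737
3641^2048 ≡ 3737^2 = 13965169 ≡ 3212
3149 = 2048 + 1024 + 64 + 8 + 4 + 1, so 3641^3149 ≡ 3212·3737·632·3239·2272·3641 ≡ 3370 (mod 3923)
1200·3370 = 4044000 ≡ 3310 (mod 3923)
539 ≠ 3310, so verification fails.

forged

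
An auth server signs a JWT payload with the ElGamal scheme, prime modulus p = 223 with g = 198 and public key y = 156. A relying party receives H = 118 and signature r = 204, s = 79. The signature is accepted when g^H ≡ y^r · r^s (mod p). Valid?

no

Left side g^H mod p:
198^118 mod 223 = 50
Right side y^r · r^s mod p:
156^204 mod 223 = 2
204^79 mod 223 = 71
2·71 = 142 ≡ 142 (mod 223)
50 ≠ 142, so verification fails.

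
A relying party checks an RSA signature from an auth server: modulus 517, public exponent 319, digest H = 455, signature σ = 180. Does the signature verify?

does not verify

σ^2 ≡ 180^2 = 32400 ≡ 346
σ^4 ≡ 346^2 = 119716 ≡ 289
σ^8 ≡ 289^2 = 83521 ≡ 284
σ^16 ≡ 284^2 = 80656 ≡ 4
σ^32 ≡ 4^2 = 16
σ^64 ≡ 16^2 = 256
σ^128 ≡ 256^2 = 65536 ≡ 394
σ^256 ≡ 394^2 = 155236 ≡ 136
319 = 256 + 32 + 16 + 8 + 4 + 2 + 1, so σ^319 ≡ 136·16·4·284·289·346·180 ≡ 113 (mod 517)
σ^319 mod 517 = 113, but H = 455.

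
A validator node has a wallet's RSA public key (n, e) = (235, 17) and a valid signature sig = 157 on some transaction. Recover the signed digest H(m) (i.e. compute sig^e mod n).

212

sig^2 ≡ 157^2 = 24649 ≡ 209
sig^4 ≡ 209^2 = 43681 ≡ 206
sig^8 ≡ 206^2 = 42436 ≡ 136
sig^16 ≡ 136^2 = 18496 ≡ 166
17 = 16 + 1, so sig^17 ≡ 166·157 ≡ 212 (mod 235)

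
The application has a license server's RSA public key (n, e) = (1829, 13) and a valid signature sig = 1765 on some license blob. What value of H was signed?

798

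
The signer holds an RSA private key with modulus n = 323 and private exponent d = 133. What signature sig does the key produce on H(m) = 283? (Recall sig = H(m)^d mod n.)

(H(m))^133 mod 323 = 214

214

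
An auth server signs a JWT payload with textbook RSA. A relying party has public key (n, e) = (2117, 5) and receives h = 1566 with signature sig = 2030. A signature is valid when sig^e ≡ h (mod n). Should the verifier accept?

reject

sig^2 ≡ 2030^2 = 4120900 ≡ 1218
sig^4 ≡ 1218^2 = 1483524 ≡ 1624
5 = 4 + 1, so sig^5 ≡ 1624·2030 ≡ 551 (mod 2117)
The recovered value 551 does not match the digest 1566.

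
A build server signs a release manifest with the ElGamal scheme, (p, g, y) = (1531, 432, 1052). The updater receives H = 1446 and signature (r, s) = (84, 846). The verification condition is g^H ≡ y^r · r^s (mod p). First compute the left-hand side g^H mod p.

Squares mod 1531: 432^1≡432, 432^2≡1373, 432^4≡468, 432^8≡91, 432^16≡626, 432^32≡1471, 432^64≡538, 432^128≡85, 432^256≡1101, 432^512≡1180, 432^1024≡721
1446 = 1024 + 256 + 128 + 32 + 4 + 2, so 432^1446 ≡ 721·1101·85·1471·468·1373 ≡ 738 (mod 1531)

738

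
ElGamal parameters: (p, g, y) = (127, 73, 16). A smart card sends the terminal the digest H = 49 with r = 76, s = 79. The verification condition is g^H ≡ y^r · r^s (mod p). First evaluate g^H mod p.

19

73^2 = 5329 ≡ 122
73^4 ≡ 122^2 = 14884 ≡ 25
73^8 ≡ 25^2 = 625 ≡ 117
73^16 ≡ 117^2 = 13689 ≡ 100
73^32 ≡ 100^2 = 10000 ≡ 94
49 = 32 + 16 + 1, so 73^49 ≡ 94·100·73 ≡ 19 (mod 127)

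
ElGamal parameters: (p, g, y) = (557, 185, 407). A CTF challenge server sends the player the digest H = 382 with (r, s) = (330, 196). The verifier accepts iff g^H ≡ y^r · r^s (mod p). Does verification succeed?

Left side g^H mod p:
185^2 = 34225 ≡ 248
185^4 ≡ 248^2 = 61504 ≡ 234
185^8 ≡ 234^2 = 54756 ≡ 170
185^16 ≡ 170^2 = 28900 ≡ 493
185^32 ≡ 493^2 = 243049 ≡ 197
185^64 ≡ 197^2 = 38809 ≡ 376
185^128 ≡ 376^2 = 141376 ≡ 455
185^256 ≡ 455^2 = 207025 ≡ 378
382 = 256 + 64 + 32 + 16 + 8 + 4 + 2, so 185^382 ≡ 378·376·197·493·170·234·248 ≡ 141 (mod 557)
Right side y^r · r^s mod p:
407^2 = 165649 ≡ 220
407^4 ≡ 220^2 = 48400 ≡ 498
407^8 ≡ 498^2 = 248004 ≡ 139
407^16 ≡ 139^2 = 19321 ≡ 383
407^32 ≡ 383^2 = 146689 ≡ 198
407^64 ≡ 198^2 = 39204 ≡ 214
407^128 ≡ 214^2 = 45796 ≡ 122
407^256 ≡ 122^2 = 14884 ≡ 402
330 = 256 + 64 + 8 + 2, so 407^330 ≡ 402·214·139·220 ≡ 175 (mod 557)
330^2 = 108900 ≡ 285
330^4 ≡ 285^2 = 81225 ≡ 460
330^8 ≡ 460^2 = 211600 ≡ 497
330^16 ≡ 497^2 = 247009 ≡ 258
330^32 ≡ 258^2 = 66564 ≡ 281
330^64 ≡ 281^2 = 78961 ≡ 424
330^128 ≡ 424^2 = 179776 ≡ 422
196 = 128 + 64 + 4, so 330^196 ≡ 422·424·460 ≡ 104 (mod 557)
175·104 = 18200 ≡ 376 (mod 557)
141 ≠ 376, so verification fails.

fails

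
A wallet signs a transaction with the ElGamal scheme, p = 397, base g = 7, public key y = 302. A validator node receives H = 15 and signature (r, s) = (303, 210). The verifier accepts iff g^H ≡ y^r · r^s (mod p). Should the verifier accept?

accept

Left side g^H mod p:
7^2 = 49
7^4 ≡ 49^2 = 2401 ≡ 19
7^8 ≡ 19^2 = 361
15 = 8 + 4 + 2 + 1, so 7^15 ≡ 361·19·49·7 ≡ 15 (mod 397)
Right side y^r · r^s mod p:
302^2 = 91204 ≡ 291
302^4 ≡ 291^2 = 84681 ≡ 120
302^8 ≡ 120^2 = 14400 ≡ 108
302^16 ≡ 108^2 = 11664 ≡ 151
302^32 ≡ 151^2 = 22801 ≡ 172
302^64 ≡ 172^2 = 29584 ≡ 206
302^128 ≡ 206^2 = 42436 ≡ 354
302^256 ≡ 354^2 = 125316 ≡ 261
303 = 256 + 32 + 8 + 4 + 2 + 1, so 302^303 ≡ 261·172·108·120·291·302 ≡ 214 (mod 397)
303^2 = 91809 ≡ 102
303^4 ≡ 102^2 = 10404 ≡ 82
303^8 ≡ 82^2 = 6724 ≡ 372
303^16 ≡ 372^2 = 138384 ≡ 228
303^32 ≡ 228^2 = 51984 ≡ 374
303^64 ≡ 374^2 = 139876 ≡ 132
303^128 ≡ 132^2 = 17424 ≡ 353
210 = 128 + 64 + 16 + 2, so 303^210 ≡ 353·132·228·102 ≡ 65 (mod 397)
214·65 = 13910 ≡ 15 (mod 397)
15 ≡ 15 (mod 397), so the signature is genuine.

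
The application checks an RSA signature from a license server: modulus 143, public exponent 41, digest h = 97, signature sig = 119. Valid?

yes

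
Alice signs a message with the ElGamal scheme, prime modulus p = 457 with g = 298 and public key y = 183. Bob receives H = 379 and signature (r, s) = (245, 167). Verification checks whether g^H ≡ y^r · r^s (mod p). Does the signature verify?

does not verify

Left side g^H mod p:
298^2 = 88804 ≡ 146
298^4 ≡ 146^2 = 21316 ≡ 294
298^8 ≡ 294^2 = 86436 ≡ 63
298^16 ≡ 63^2 = 3969 ≡ 313
298^32 ≡ 313^2 = 97969 ≡ 171
298^64 ≡ 171^2 = 29241 ≡ 450
298^128 ≡ 450^2 = 202500 ≡ 49
298^256 ≡ 49^2 = 2401 ≡ 116
379 = 256 + 64 + 32 + 16 + 8 + 2 + 1, so 298^379 ≡ 116·450·171·313·63·146·298 ≡ 317 (mod 457)
Right side y^r · r^s mod p:
183^2 = 33489 ≡ 128
183^4 ≡ 128^2 = 16384 ≡ 389
183^8 ≡ 389^2 = 151321 ≡ 54
183^16 ≡ 54^2 = 2916 ≡ 174
183^32 ≡ 174^2 = 30276 ≡ 114
183^64 ≡ 114^2 = 12996 ≡ 200
183^128 ≡ 200^2 = 40000 ≡ 241
245 = 128 + 64 + 32 + 16 + 4 + 1, so 183^245 ≡ 241·200·114·174·389·183 ≡ 148 (mod 457)
245^2 = 60025 ≡ 158
245^4 ≡ 158^2 = 24964 ≡ 286
245^8 ≡ 286^2 = 81796 ≡ 450
245^16 ≡ 450^2 = 202500 ≡ 49
245^32 ≡ 49^2 = 2401 ≡ 116
245^64 ≡ 116^2 = 13456 ≡ 203
245^128 ≡ 203^2 = 41209 ≡ 79
167 = 128 + 32 + 4 + 2 + 1, so 245^167 ≡ 79·116·286·158·245 ≡ 156 (mod 457)
148·156 = 23088 ≡ 238 (mod 457)
317 ≠ 238, so verification fails.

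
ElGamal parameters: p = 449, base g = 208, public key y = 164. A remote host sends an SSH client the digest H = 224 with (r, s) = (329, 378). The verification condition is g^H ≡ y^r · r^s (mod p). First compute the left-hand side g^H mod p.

208^2 = 43264 ≡ 160
208^4 ≡ 160^2 = 25600 ≡ 7
208^8 ≡ 7^2 = 49
208^16 ≡ 49^2 = 2401 ≡ 156
208^32 ≡ 156^2 = 24336 ≡ 90
208^64 ≡ 90^2 = 8100 ≡ 18
208^128 ≡ 18^2 = 324
224 = 128 + 64 + 32, so 208^224 ≡ 324·18·90 ≡ 448 (mod 449)

448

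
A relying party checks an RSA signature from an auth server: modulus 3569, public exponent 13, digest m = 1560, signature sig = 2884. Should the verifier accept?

accept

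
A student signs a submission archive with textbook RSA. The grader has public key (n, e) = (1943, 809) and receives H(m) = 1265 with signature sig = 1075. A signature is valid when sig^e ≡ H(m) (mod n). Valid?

no

Squares mod 1943: sig^1≡1075, sig^2≡1483, sig^4≡1756, sig^8≡1938, sig^16≡25, sig^32≡625, sig^64≡82, sig^128≡895, sig^256≡509, sig^512≡662
809 = 512 + 256 + 32 + 8 + 1, so sig^809 ≡ 662·509·625·1938·1075 ≡ 678 (mod 1943)
sig^809 mod 1943 = 678, but H(m) = 1265.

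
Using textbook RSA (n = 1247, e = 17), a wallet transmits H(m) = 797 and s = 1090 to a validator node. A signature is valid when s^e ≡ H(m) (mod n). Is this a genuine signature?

forged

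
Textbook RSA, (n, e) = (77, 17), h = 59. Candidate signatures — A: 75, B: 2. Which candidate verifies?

Candidate A: Squares mod 77: 75^1≡75, 75^2≡4, 75^4≡16, 75^8≡25, 75^16≡9; 17 = 16 + 1, so 75^17 ≡ 9·75 ≡ 59 (mod 77)
  → matches h = 59
Candidate B: Squares mod 77: 2^1≡2, 2^2≡4, 2^4≡16, 2^8≡25, 2^16≡9; 17 = 16 + 1, so 2^17 ≡ 9·2 ≡ 18 (mod 77)

A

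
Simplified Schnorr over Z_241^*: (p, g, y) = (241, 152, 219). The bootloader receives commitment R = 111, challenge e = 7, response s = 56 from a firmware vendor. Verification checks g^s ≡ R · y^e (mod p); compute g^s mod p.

226

152^2 = 23104 ≡ 209
152^4 ≡ 209^2 = 43681 ≡ 60
152^8 ≡ 60^2 = 3600 ≡ 226
152^16 ≡ 226^2 = 51076 ≡ 225
152^32 ≡ 225^2 = 50625 ≡ 15
56 = 32 + 16 + 8, so 152^56 ≡ 15·225·226 ≡ 226 (mod 241)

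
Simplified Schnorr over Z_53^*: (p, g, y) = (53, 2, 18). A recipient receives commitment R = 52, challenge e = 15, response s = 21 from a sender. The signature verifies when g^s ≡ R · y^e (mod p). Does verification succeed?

g^s mod p:
Squares mod 53: 2^1≡2, 2^2≡4, 2^4≡16, 2^8≡44, 2^16≡28
21 = 16 + 4 + 1, so 2^21 ≡ 28·16·2 ≡ 48 (mod 53)
R · y^e mod p:
Squares mod 53: 18^1≡18, 18^2≡6, 18^4≡36, 18^8≡24
15 = 8 + 4 + 2 + 1, so 18^15 ≡ 24·36·6·18 ≡ 32 (mod 53)
52·32 = 1664 ≡ 21 (mod 53)
48 ≠ 21; the check fails.

fails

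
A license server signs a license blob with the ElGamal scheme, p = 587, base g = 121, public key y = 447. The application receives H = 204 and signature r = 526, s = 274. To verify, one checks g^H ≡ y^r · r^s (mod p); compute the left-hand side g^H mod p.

206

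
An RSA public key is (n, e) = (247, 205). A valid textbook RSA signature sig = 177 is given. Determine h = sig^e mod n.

47

Squares mod 247: sig^1≡177, sig^2≡207, sig^4≡118, sig^8≡92, sig^16≡66, sig^32≡157, sig^64≡196, sig^128≡131
205 = 128 + 64 + 8 + 4 + 1, so sig^205 ≡ 131·196·92·118·177 ≡ 47 (mod 247)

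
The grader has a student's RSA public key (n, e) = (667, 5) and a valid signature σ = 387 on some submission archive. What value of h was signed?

σ^2 ≡ 387^2 = 149769 ≡ 361
σ^4 ≡ 361^2 = 130321 ≡ 256
5 = 4 + 1, so σ^5 ≡ 256·387 ≡ 356 (mod 667)

356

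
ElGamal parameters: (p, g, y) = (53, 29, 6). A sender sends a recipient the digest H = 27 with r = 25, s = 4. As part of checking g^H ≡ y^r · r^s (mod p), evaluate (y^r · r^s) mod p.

29

6^25 mod 53 = 9
25^4 mod 53 = 15
y^r · r^s ≡ 9·15 = 135 ≡ 29 (mod 53)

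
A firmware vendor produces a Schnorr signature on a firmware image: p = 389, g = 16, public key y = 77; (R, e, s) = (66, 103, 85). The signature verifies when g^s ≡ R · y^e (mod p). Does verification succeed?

g^s mod p:
16^2 = 256
16^4 ≡ 256^2 = 65536 ≡ 184
16^8 ≡ 184^2 = 33856 ≡ 13
16^16 ≡ 13^2 = 169
16^32 ≡ 169^2 = 28561 ≡ 164
16^64 ≡ 164^2 = 26896 ≡ 55
85 = 64 + 16 + 4 + 1, so 16^85 ≡ 55·169·184·16 ≡ 275 (mod 389)
R · y^e mod p:
77^2 = 5929 ≡ 94
77^4 ≡ 94^2 = 8836 ≡ 278
77^8 ≡ 278^2 = 77284 ≡ 262
77^16 ≡ 262^2 = 68644 ≡ 180
77^32 ≡ 180^2 = 32400 ≡ 113
77^64 ≡ 113^2 = 12769 ≡ 321
103 = 64 + 32 + 4 + 2 + 1, so 77^103 ≡ 321·113·278·94·77 ≡ 69 (mod 389)
66·69 = 4554 ≡ 275 (mod 389)
275 ≡ 275 (mod 389); signature holds.

passes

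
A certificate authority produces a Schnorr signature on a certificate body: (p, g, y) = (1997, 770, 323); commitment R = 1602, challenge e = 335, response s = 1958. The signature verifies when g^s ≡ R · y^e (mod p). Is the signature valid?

g^s mod p:
770^2 = 592900 ≡ 1788
770^4 ≡ 1788^2 = 3196944 ≡ 1744
770^8 ≡ 1744^2 = 3041536 ≡ 105
770^16 ≡ 105^2 = 11025 ≡ 1040
770^32 ≡ 1040^2 = 1081600 ≡ 1223
770^64 ≡ 1223^2 = 1495729 ≡ 1973
770^128 ≡ 1973^2 = 3892729 ≡ 576
770^256 ≡ 576^2 = 331776 ≡ 274
770^512 ≡ 274^2 = 75076 ≡ 1187
770^1024 ≡ 1187^2 = 1408969 ≡ 1084
1958 = 1024 + 512 + 256 + 128 + 32 + 4 + 2, so 770^1958 ≡ 1084·1187·274·576·1223·1744·1788 ≡ 378 (mod 1997)
R · y^e mod p:
323^2 = 104329 ≡ 485
323^4 ≡ 485^2 = 235225 ≡ 1576
323^8 ≡ 1576^2 = 2483776 ≡ 1505
323^16 ≡ 1505^2 = 2265025 ≡ 427
323^32 ≡ 427^2 = 182329 ≡ 602
323^64 ≡ 602^2 = 362404 ≡ 947
323^128 ≡ 947^2 = 896809 ≡ 156
323^256 ≡ 156^2 = 24336 ≡ 372
335 = 256 + 64 + 8 + 4 + 2 + 1, so 323^335 ≡ 372·947·1505·1576·485·323 ≡ 449 (mod 1997)
1602·449 = 719298 ≡ 378 (mod 1997)
378 ≡ 378 (mod 1997); signature holds.

valid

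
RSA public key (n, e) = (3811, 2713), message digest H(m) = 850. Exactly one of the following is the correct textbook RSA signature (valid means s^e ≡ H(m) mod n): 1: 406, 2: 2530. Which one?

Candidate 1: Squares mod 3811: 406^1≡406, 406^2≡963, 406^4≡1296, 406^8≡2776, 406^16≡334, 406^32≡1037, 406^64≡667, 406^128≡2813, 406^256≡1333, 406^512≡963, 406^1024≡1296, 406^2048≡2776; 2713 = 2048 + 512 + 128 + 16 + 8 + 1, so 406^2713 ≡ 2776·963·2813·334·2776·406 ≡ 850 (mod 3811)
  → matches H(m) = 850
Candidate 2: Squares mod 3811: 2530^1≡2530, 2530^2≡2231, 2530^4≡195, 2530^8≡3726, 2530^16≡3414, 2530^32≡1358, 2530^64≡3451, 2530^128≡26, 2530^256≡676, 2530^512≡3467, 2530^1024≡195, 2530^2048≡3726; 2713 = 2048 + 512 + 128 + 16 + 8 + 1, so 2530^2713 ≡ 3726·3467·26·3414·3726·2530 ≡ 606 (mod 3811)

1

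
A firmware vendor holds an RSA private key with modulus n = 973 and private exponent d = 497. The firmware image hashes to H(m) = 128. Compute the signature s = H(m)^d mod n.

648

Squares mod 973: (H(m))^1≡128, (H(m))^2≡816, (H(m))^4≡324, (H(m))^8≡865, (H(m))^16≡961, (H(m))^32≡144, (H(m))^64≡303, (H(m))^128≡347, (H(m))^256≡730
497 = 256 + 128 + 64 + 32 + 16 + 1, so (H(m))^497 ≡ 730·347·303·144·961·128 ≡ 648 (mod 973)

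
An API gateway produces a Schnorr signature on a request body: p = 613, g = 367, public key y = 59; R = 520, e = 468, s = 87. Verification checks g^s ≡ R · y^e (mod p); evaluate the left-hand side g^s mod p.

468

367^2 = 134689 ≡ 442
367^4 ≡ 442^2 = 195364 ≡ 430
367^8 ≡ 430^2 = 184900 ≡ 387
367^16 ≡ 387^2 = 149769 ≡ 197
367^32 ≡ 197^2 = 38809 ≡ 190
367^64 ≡ 190^2 = 36100 ≡ 546
87 = 64 + 16 + 4 + 2 + 1, so 367^87 ≡ 546·197·430·442·367 ≡ 468 (mod 613)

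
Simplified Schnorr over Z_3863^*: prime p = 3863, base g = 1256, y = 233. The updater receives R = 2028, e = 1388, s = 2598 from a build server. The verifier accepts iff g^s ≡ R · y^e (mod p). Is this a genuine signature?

g^s mod p:
1256^2598 mod 3863 = 1913
R · y^e mod p:
233^1388 mod 3863 = 1219
2028·1219 = 2472132 ≡ 3675 (mod 3863)
1913 ≠ 3675; the check fails.

forged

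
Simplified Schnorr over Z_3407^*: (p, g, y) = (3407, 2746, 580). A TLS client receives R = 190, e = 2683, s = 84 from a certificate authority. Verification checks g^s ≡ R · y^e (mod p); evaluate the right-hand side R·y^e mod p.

2490

580^2 = 336400 ≡ 2514
580^4 ≡ 2514^2 = 6320196 ≡ 211
580^8 ≡ 211^2 = 44521 ≡ 230
580^16 ≡ 230^2 = 52900 ≡ 1795
580^32 ≡ 1795^2 = 3222025 ≡ 2410
580^64 ≡ 2410^2 = 5808100 ≡ 2572
580^128 ≡ 2572^2 = 6615184 ≡ 2197
580^256 ≡ 2197^2 = 4826809 ≡ 2497
580^512 ≡ 2497^2 = 6235009 ≡ 199
580^1024 ≡ 199^2 = 39601 ≡ 2124
580^2048 ≡ 2124^2 = 4511376 ≡ 508
2683 = 2048 + 512 + 64 + 32 + 16 + 8 + 2 + 1, so 580^2683 ≡ 508·199·2572·2410·1795·230·2514·580 ≡ 1089 (mod 3407)
R · y^e ≡ 190·1089 = 206910 ≡ 2490 (mod 3407)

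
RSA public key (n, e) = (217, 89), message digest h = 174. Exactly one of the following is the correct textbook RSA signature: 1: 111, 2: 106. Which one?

1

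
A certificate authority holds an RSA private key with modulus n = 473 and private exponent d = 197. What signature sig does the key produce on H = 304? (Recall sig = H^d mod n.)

61

H^2 ≡ 304^2 = 92416 ≡ 181
H^4 ≡ 181^2 = 32761 ≡ 124
H^8 ≡ 124^2 = 15376 ≡ 240
H^16 ≡ 240^2 = 57600 ≡ 367
H^32 ≡ 367^2 = 134689 ≡ 357
H^64 ≡ 357^2 = 127449 ≡ 212
H^128 ≡ 212^2 = 44944 ≡ 9
197 = 128 + 64 + 4 + 1, so H^197 ≡ 9·212·124·304 ≡ 61 (mod 473)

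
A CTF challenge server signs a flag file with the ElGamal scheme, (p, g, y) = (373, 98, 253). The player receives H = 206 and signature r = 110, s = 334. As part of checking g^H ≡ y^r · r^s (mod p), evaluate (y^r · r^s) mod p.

305

253^2 = 64009 ≡ 226
253^4 ≡ 226^2 = 51076 ≡ 348
253^8 ≡ 348^2 = 121104 ≡ 252
253^16 ≡ 252^2 = 63504 ≡ 94
253^32 ≡ 94^2 = 8836 ≡ 257
253^64 ≡ 257^2 = 66049 ≡ 28
110 = 64 + 32 + 8 + 4 + 2, so 253^110 ≡ 28·257·252·348·226 ≡ 283 (mod 373)
110^2 = 12100 ≡ 164
110^4 ≡ 164^2 = 26896 ≡ 40
110^8 ≡ 40^2 = 1600 ≡ 108
110^16 ≡ 108^2 = 11664 ≡ 101
110^32 ≡ 101^2 = 10201 ≡ 130
110^64 ≡ 130^2 = 16900 ≡ 115
110^128 ≡ 115^2 = 13225 ≡ 170
110^256 ≡ 170^2 = 28900 ≡ 179
334 = 256 + 64 + 8 + 4 + 2, so 110^334 ≡ 179·115·108·40·164 ≡ 266 (mod 373)
y^r · r^s ≡ 283·266 = 75278 ≡ 305 (mod 373)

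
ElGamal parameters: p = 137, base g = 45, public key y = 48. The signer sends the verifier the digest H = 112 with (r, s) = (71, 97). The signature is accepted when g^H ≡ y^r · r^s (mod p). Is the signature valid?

invalid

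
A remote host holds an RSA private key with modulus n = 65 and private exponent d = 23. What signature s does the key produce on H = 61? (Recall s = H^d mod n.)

H^2 ≡ 61^2 = 3721 ≡ 16
H^4 ≡ 16^2 = 256 ≡ 61
H^8 ≡ 61^2 = 3721 ≡ 16
H^16 ≡ 16^2 = 256 ≡ 61
23 = 16 + 4 + 2 + 1, so H^23 ≡ 61·61·16·61 ≡ 16 (mod 65)

16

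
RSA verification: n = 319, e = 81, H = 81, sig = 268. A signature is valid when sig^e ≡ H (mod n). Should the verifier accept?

sig^2 ≡ 268^2 = 71824 ≡ 49
sig^4 ≡ 49^2 = 2401 ≡ 168
sig^8 ≡ 168^2 = 28224 ≡ 152
sig^16 ≡ 152^2 = 23104 ≡ 136
sig^32 ≡ 136^2 = 18496 ≡ 313
sig^64 ≡ 313^2 = 97969 ≡ 36
81 = 64 + 16 + 1, so sig^81 ≡ 36·136·268 ≡ 81 (mod 319)
Since 81 equals the digest 81, verification succeeds.

accept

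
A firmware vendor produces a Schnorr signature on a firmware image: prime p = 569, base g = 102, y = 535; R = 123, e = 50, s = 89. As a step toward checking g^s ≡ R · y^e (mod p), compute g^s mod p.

Squares mod 569: 102^1≡102, 102^2≡162, 102^4≡70, 102^8≡348, 102^16≡476, 102^32≡114, 102^64≡478
89 = 64 + 16 + 8 + 1, so 102^89 ≡ 478·476·348·102 ≡ 236 (mod 569)

236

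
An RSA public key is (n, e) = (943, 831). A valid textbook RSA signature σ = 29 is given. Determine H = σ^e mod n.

σ^2 ≡ 29^2 = 841
σ^4 ≡ 841^2 = 707281 ≡ 31
σ^8 ≡ 31^2 = 961 ≡ 18
σ^16 ≡ 18^2 = 324
σ^32 ≡ 324^2 = 104976 ≡ 303
σ^64 ≡ 303^2 = 91809 ≡ 338
σ^128 ≡ 338^2 = 114244 ≡ 141
σ^256 ≡ 141^2 = 19881 ≡ 78
σ^512 ≡ 78^2 = 6084 ≡ 426
831 = 512 + 256 + 32 + 16 + 8 + 4 + 2 + 1, so σ^831 ≡ 426·78·303·324·18·31·841·29 ≡ 518 (mod 943)

518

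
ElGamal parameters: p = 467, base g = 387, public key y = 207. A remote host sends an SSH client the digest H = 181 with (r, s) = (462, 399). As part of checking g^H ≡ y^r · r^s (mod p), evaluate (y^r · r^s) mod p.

Squares mod 467: 207^1≡207, 207^2≡352, 207^4≡149, 207^8≡252, 207^16≡459, 207^32≡64, 207^64≡360, 207^128≡241, 207^256≡173
462 = 256 + 128 + 64 + 8 + 4 + 2, so 207^462 ≡ 173·241·360·252·149·352 ≡ 210 (mod 467)
Squares mod 467: 462^1≡462, 462^2≡25, 462^4≡158, 462^8≡213, 462^16≡70, 462^32≡230, 462^64≡129, 462^128≡296, 462^256≡287
399 = 256 + 128 + 8 + 4 + 2 + 1, so 462^399 ≡ 287·296·213·158·25·462 ≡ 121 (mod 467)
y^r · r^s ≡ 210·121 = 25410 ≡ 192 (mod 467)

192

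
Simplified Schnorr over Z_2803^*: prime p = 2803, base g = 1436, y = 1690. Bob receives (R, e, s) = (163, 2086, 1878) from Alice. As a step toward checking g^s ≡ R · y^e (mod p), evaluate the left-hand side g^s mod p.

1948

1436^2 = 2062096 ≡ 1891
1436^4 ≡ 1891^2 = 3575881 ≡ 2056
1436^8 ≡ 2056^2 = 4227136 ≡ 212
1436^16 ≡ 212^2 = 44944 ≡ 96
1436^32 ≡ 96^2 = 9216 ≡ 807
1436^64 ≡ 807^2 = 651249 ≡ 953
1436^128 ≡ 953^2 = 908209 ≡ 37
1436^256 ≡ 37^2 = 1369
1436^512 ≡ 1369^2 = 1874161 ≡ 1757
1436^1024 ≡ 1757^2 = 3087049 ≡ 946
1878 = 1024 + 512 + 256 + 64 + 16 + 4 + 2, so 1436^1878 ≡ 946·1757·1369·953·96·2056·1891 ≡ 1948 (mod 2803)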